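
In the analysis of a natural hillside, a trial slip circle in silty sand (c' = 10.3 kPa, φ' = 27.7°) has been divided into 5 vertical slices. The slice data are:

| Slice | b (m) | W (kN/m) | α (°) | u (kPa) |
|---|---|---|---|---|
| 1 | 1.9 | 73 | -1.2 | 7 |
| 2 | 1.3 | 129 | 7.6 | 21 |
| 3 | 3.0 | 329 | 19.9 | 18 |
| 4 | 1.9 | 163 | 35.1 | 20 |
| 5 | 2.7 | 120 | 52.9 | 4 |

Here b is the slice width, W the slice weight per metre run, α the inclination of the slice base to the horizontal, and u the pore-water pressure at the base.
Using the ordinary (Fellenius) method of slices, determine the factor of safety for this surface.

Ordinary method of slices: FS = Σ[c'·Δl_i + (W_i cosα_i − u_i·Δl_i)·tanφ'] / Σ W_i sinα_i, with Δl_i = b_i / cosα_i.
Slice 1: Δl = 1.9/cos(-1.2°) = 1.900 m; N'_1 = 73·cos(-1.2°) − 7·1.900 = 59.7; c'Δl = 19.57; W sinα = -1.5
Slice 2: Δl = 1.3/cos7.6° = 1.312 m; N'_2 = 129·cos7.6° − 21·1.312 = 100.3; c'Δl = 13.51; W sinα = 17.1
Slice 3: Δl = 3.0/cos19.9° = 3.191 m; N'_3 = 329·cos19.9° − 18·3.191 = 251.9; c'Δl = 32.86; W sinα = 112.0
Slice 4: Δl = 1.9/cos35.1° = 2.322 m; N'_4 = 163·cos35.1° − 20·2.322 = 86.9; c'Δl = 23.92; W sinα = 93.7
Slice 5: Δl = 2.7/cos52.9° = 4.476 m; N'_5 = 120·cos52.9° − 4·4.476 = 54.5; c'Δl = 46.10; W sinα = 95.7
Σc'Δl = 136.0 kN/m; ΣN' = 553.3 kN/m; ΣW sinα = 317.0 kN/m
Resisting = 136.0 + 553.3·tan27.7° = 136.0 + 290.5 = 426.5 kN/m
FS = 426.5 / 317.0 = 1.346

FS = 1.35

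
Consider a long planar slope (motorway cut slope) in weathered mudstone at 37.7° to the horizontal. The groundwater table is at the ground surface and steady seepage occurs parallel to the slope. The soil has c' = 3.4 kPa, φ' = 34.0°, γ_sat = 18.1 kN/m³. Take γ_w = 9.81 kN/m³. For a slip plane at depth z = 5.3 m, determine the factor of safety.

With seepage parallel to the slope and the water table at the surface, the effective normal stress on the slip plane uses the buoyant unit weight γ' = γ_sat − γ_w while the driving shear stress uses γ_sat:
FS = [c' + γ' z cos²β tanφ'] / [γ_sat z sinβ cosβ]
γ' = 18.1 − 9.81 = 8.29 kN/m³
Numerator = 3.4 + 8.29·5.3·cos²37.7°·tan34.0° = 3.4 + 8.29·5.3·0.6260·0.6745 = 21.953 kPa
Denominator = 18.1·5.3·sin37.7°·cos37.7° = 18.1·5.3·0.6115·0.7912 = 46.416 kPa
FS = 21.953 / 46.416 = 0.473

FS = 0.47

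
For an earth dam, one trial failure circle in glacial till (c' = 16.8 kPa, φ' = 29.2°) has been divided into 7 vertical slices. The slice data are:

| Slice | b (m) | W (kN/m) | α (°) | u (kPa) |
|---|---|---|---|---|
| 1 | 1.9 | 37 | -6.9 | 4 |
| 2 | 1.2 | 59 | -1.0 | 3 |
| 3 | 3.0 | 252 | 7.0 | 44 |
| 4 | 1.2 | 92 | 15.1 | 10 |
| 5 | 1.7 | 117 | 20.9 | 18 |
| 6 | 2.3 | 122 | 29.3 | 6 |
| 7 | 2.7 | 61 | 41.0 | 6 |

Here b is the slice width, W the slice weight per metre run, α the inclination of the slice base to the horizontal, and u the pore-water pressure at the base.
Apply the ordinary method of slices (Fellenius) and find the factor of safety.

Ordinary method of slices: FS = Σ[c'·Δl_i + (W_i cosα_i − u_i·Δl_i)·tanφ'] / Σ W_i sinα_i, with Δl_i = b_i / cosα_i.
Slice 1: Δl = 1.9/cos(-6.9°) = 1.914 m; N'_1 = 37·cos(-6.9°) − 4·1.914 = 29.1; c'Δl = 32.15; W sinα = -4.4
Slice 2: Δl = 1.2/cos(-1.0°) = 1.200 m; N'_2 = 59·cos(-1.0°) − 3·1.200 = 55.4; c'Δl = 20.16; W sinα = -1.0
Slice 3: Δl = 3.0/cos7.0° = 3.023 m; N'_3 = 252·cos7.0° − 44·3.023 = 117.1; c'Δl = 50.78; W sinα = 30.7
Slice 4: Δl = 1.2/cos15.1° = 1.243 m; N'_4 = 92·cos15.1° − 10·1.243 = 76.4; c'Δl = 20.88; W sinα = 24.0
Slice 5: Δl = 1.7/cos20.9° = 1.820 m; N'_5 = 117·cos20.9° − 18·1.820 = 76.5; c'Δl = 30.57; W sinα = 41.7
Slice 6: Δl = 2.3/cos29.3° = 2.637 m; N'_6 = 122·cos29.3° − 6·2.637 = 90.6; c'Δl = 44.31; W sinα = 59.7
Slice 7: Δl = 2.7/cos41.0° = 3.578 m; N'_7 = 61·cos41.0° − 6·3.578 = 24.6; c'Δl = 60.10; W sinα = 40.0
Σc'Δl = 259.0 kN/m; ΣN' = 469.7 kN/m; ΣW sinα = 190.7 kN/m
Resisting = 259.0 + 469.7·tan29.2° = 259.0 + 262.5 = 521.5 kN/m
FS = 521.5 / 190.7 = 2.735

FS = 2.73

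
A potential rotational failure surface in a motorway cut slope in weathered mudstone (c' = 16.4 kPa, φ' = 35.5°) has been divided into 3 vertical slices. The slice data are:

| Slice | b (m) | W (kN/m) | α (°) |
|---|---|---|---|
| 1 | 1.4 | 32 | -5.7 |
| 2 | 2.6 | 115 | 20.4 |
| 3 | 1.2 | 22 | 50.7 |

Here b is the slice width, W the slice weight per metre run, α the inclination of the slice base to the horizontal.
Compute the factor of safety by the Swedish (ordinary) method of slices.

Ordinary method of slices: FS = Σ[c'·Δl_i + (W_i cosα_i)·tanφ'] / Σ W_i sinα_i, with Δl_i = b_i / cosα_i.
Slice 1: Δl = 1.4/cos(-5.7°) = 1.407 m; N'_1 = 32·cos(-5.7°) = 31.8; c'Δl = 23.07; W sinα = -3.2
Slice 2: Δl = 2.6/cos20.4° = 2.774 m; N'_2 = 115·cos20.4° = 107.8; c'Δl = 45.49; W sinα = 40.1
Slice 3: Δl = 1.2/cos50.7° = 1.895 m; N'_3 = 22·cos50.7° = 13.9; c'Δl = 31.07; W sinα = 17.0
Σc'Δl = 99.6 kN/m; ΣN' = 153.6 kN/m; ΣW sinα = 53.9 kN/m
Resisting = 99.6 + 153.6·tan35.5° = 99.6 + 109.5 = 209.2 kN/m
FS = 209.2 / 53.9 = 3.878

FS = 3.88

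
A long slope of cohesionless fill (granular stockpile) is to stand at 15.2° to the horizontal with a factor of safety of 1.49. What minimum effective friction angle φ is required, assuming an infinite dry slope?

FS = tanφ/tanβ ⇒ tanφ = FS · tanβ = 1.49 · tan15.2° = 0.4048
φ = arctan(0.4048) = 22.04°

φ = 22.0°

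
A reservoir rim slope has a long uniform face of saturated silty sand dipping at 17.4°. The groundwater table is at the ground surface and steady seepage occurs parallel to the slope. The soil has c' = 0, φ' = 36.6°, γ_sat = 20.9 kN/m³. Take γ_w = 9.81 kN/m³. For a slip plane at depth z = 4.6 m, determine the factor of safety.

With seepage parallel to the slope and the water table at the surface, the effective normal stress on the slip plane uses the buoyant unit weight γ' = γ_sat − γ_w while the driving shear stress uses γ_sat:
FS = [c' + γ' z cos²β tanφ'] / [γ_sat z sinβ cosβ]
(For c' = 0 this reduces to FS = (γ'/γ_sat)·tanφ'/tanβ.)
γ' = 20.9 − 9.81 = 11.09 kN/m³
Numerator = 0.0 + 11.09·4.6·cos²17.4°·tan36.6° = 0.0 + 11.09·4.6·0.9106·0.7427 = 34.498 kPa
Denominator = 20.9·4.6·sin17.4°·cos17.4° = 20.9·4.6·0.2990·0.9542 = 27.434 kPa
FS = 34.498 / 27.434 = 1.257

FS = 1.26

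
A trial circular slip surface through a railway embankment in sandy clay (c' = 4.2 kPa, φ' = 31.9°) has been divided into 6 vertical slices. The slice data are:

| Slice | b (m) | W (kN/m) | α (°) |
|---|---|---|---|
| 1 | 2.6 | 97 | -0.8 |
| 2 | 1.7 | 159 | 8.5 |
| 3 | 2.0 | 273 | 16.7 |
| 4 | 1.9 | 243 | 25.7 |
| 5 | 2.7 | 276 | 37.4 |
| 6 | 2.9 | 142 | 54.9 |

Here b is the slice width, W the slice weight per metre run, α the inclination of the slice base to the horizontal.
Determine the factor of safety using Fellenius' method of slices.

FS = 1.46

Ordinary method of slices: FS = Σ[c'·Δl_i + (W_i cosα_i)·tanφ'] / Σ W_i sinα_i, with Δl_i = b_i / cosα_i.
Slice 1: Δl = 2.6/cos(-0.8°) = 2.600 m; N'_1 = 97·cos(-0.8°) = 97.0; c'Δl = 10.92; W sinα = -1.4
Slice 2: Δl = 1.7/cos8.5° = 1.719 m; N'_2 = 159·cos8.5° = 157.3; c'Δl = 7.22; W sinα = 23.5
Slice 3: Δl = 2.0/cos16.7° = 2.088 m; N'_3 = 273·cos16.7° = 261.5; c'Δl = 8.77; W sinα = 78.4
Slice 4: Δl = 1.9/cos25.7° = 2.109 m; N'_4 = 243·cos25.7° = 219.0; c'Δl = 8.86; W sinα = 105.4
Slice 5: Δl = 2.7/cos37.4° = 3.399 m; N'_5 = 276·cos37.4° = 219.3; c'Δl = 14.27; W sinα = 167.6
Slice 6: Δl = 2.9/cos54.9° = 5.043 m; N'_6 = 142·cos54.9° = 81.7; c'Δl = 21.18; W sinα = 116.2
Σc'Δl = 71.2 kN/m; ΣN' = 1035.6 kN/m; ΣW sinα = 489.8 kN/m
Resisting = 71.2 + 1035.6·tan31.9° = 71.2 + 644.6 = 715.8 kN/m
FS = 715.8 / 489.8 = 1.462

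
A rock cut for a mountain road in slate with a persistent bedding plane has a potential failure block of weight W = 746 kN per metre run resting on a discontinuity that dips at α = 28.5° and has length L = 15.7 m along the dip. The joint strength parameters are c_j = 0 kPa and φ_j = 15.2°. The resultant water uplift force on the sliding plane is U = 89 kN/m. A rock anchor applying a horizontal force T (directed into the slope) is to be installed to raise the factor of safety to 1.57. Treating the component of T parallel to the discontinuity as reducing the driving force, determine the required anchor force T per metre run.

Resolving forces along and normal to the sliding plane, with the horizontal anchor force T adding T·sinα to the effective normal force and T·cosα acting up the plane against the driving force:
FS = [c_jL + (W cosα − U + T sinα) tanφ_j] / [W sinα − T cosα]
Without the anchor: N' = 566.6 kN/m, driving T_d = 356.0 kN/m, resisting R = 0·15.7 + 566.6·tan15.2° = 153.9 kN/m, FS = 0.43.
Setting FS = 1.57 and solving for T:
1.57·(356.0 − T cos28.5°) = 153.9 + T sin28.5°·tan15.2°
T·(sin28.5°·tan15.2° + 1.57·cos28.5°) = 1.57·356.0 − 153.9
T·(0.4772·0.2717 + 1.57·0.8788) = 558.9 − 153.9 = 404.9
T·1.5094 = 404.9
T = 268.3 kN/m

T = 268 kN/m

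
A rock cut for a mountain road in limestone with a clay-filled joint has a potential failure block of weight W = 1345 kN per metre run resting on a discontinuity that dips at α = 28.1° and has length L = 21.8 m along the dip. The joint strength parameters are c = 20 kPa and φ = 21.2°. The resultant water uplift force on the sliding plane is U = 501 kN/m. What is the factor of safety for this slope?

Resolving the block weight along and normal to the plane and applying the Mohr–Coulomb strength on the joint:
N' = W cosα − U = 1345·cos28.1° − 501 = 685.5 kN/m
Driving force T = W sinα = 1345·sin28.1° = 633.5 kN/m
Resisting force R = c·L + N'·tanφ = 20·21.8 + 685.5·tan21.2° = 436.0 + 265.9 = 701.9 kN/m
FS = R / T = 701.9 / 633.5 = 1.108

FS = 1.11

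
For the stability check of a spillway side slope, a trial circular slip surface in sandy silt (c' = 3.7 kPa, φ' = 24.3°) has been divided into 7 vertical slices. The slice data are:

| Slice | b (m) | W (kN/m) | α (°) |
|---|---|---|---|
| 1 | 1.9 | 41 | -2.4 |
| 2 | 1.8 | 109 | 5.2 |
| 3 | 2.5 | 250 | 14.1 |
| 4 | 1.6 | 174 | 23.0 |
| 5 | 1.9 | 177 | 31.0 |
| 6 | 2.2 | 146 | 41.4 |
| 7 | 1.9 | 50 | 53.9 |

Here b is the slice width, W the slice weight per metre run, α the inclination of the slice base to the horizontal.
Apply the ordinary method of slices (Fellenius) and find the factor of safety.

Ordinary method of slices: FS = Σ[c'·Δl_i + (W_i cosα_i)·tanφ'] / Σ W_i sinα_i, with Δl_i = b_i / cosα_i.
Slice 1: Δl = 1.9/cos(-2.4°) = 1.902 m; N'_1 = 41·cos(-2.4°) = 41.0; c'Δl = 7.04; W sinα = -1.7
Slice 2: Δl = 1.8/cos5.2° = 1.807 m; N'_2 = 109·cos5.2° = 108.6; c'Δl = 6.69; W sinα = 9.9
Slice 3: Δl = 2.5/cos14.1° = 2.578 m; N'_3 = 250·cos14.1° = 242.5; c'Δl = 9.54; W sinα = 60.9
Slice 4: Δl = 1.6/cos23.0° = 1.738 m; N'_4 = 174·cos23.0° = 160.2; c'Δl = 6.43; W sinα = 68.0
Slice 5: Δl = 1.9/cos31.0° = 2.217 m; N'_5 = 177·cos31.0° = 151.7; c'Δl = 8.20; W sinα = 91.2
Slice 6: Δl = 2.2/cos41.4° = 2.933 m; N'_6 = 146·cos41.4° = 109.5; c'Δl = 10.85; W sinα = 96.6
Slice 7: Δl = 1.9/cos53.9° = 3.225 m; N'_7 = 50·cos53.9° = 29.5; c'Δl = 11.93; W sinα = 40.4
Σc'Δl = 60.7 kN/m; ΣN' = 842.8 kN/m; ΣW sinα = 365.2 kN/m
Resisting = 60.7 + 842.8·tan24.3° = 60.7 + 380.6 = 441.2 kN/m
FS = 441.2 / 365.2 = 1.208

FS = 1.21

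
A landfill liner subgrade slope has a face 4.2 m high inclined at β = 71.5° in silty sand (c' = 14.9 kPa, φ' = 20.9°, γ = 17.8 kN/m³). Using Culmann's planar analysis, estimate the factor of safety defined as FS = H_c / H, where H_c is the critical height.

FS = 1.93

H_c = (4c'/γ) · sinβ cosφ' / [1 − cos(β − φ')]
    = (4·14.9/17.8) · sin71.5°·cos20.9° / [1 − cos50.6°]
    = 3.348 · 0.8859 / 0.3653 = 8.12 m
FS = H_c / H = 8.12 / 4.2 = 1.934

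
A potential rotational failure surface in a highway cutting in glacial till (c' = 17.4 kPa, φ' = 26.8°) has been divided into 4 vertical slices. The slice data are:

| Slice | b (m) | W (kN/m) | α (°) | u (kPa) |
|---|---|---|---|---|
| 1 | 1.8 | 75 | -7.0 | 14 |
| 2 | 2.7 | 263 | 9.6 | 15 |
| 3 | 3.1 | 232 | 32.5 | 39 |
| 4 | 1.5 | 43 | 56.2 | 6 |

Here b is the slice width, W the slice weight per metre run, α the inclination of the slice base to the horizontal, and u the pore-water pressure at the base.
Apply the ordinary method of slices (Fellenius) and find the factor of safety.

FS = 1.82

Ordinary method of slices: FS = Σ[c'·Δl_i + (W_i cosα_i − u_i·Δl_i)·tanφ'] / Σ W_i sinα_i, with Δl_i = b_i / cosα_i.
Slice 1: Δl = 1.8/cos(-7.0°) = 1.814 m; N'_1 = 75·cos(-7.0°) − 14·1.814 = 49.1; c'Δl = 31.56; W sinα = -9.1
Slice 2: Δl = 2.7/cos9.6° = 2.738 m; N'_2 = 263·cos9.6° − 15·2.738 = 218.2; c'Δl = 47.65; W sinα = 43.9
Slice 3: Δl = 3.1/cos32.5° = 3.676 m; N'_3 = 232·cos32.5° − 39·3.676 = 52.3; c'Δl = 63.96; W sinα = 124.7
Slice 4: Δl = 1.5/cos56.2° = 2.696 m; N'_4 = 43·cos56.2° − 6·2.696 = 7.7; c'Δl = 46.92; W sinα = 35.7
Σc'Δl = 190.1 kN/m; ΣN' = 327.4 kN/m; ΣW sinα = 195.1 kN/m
Resisting = 190.1 + 327.4·tan26.8° = 190.1 + 165.4 = 355.4 kN/m
FS = 355.4 / 195.1 = 1.822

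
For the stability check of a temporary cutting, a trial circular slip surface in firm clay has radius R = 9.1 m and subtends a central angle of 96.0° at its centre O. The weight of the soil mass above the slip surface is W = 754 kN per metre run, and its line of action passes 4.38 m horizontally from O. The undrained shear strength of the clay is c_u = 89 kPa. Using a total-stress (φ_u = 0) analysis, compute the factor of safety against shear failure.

Taking moments about the centre O, the resisting moment is provided by the undrained shear strength acting along the arc:
Arc length L_a = R·θ = 9.1·(96.0°·π/180) = 9.1·1.6755 = 15.25 m
M_R = c_u·L_a·R = 89·15.25·9.1 = 12348.7 kN·m/m
M_D = W·d = 754·4.38 = 3302.5 kN·m/m
FS = M_R / M_D = 12348.7 / 3302.5 = 3.739

FS = 3.74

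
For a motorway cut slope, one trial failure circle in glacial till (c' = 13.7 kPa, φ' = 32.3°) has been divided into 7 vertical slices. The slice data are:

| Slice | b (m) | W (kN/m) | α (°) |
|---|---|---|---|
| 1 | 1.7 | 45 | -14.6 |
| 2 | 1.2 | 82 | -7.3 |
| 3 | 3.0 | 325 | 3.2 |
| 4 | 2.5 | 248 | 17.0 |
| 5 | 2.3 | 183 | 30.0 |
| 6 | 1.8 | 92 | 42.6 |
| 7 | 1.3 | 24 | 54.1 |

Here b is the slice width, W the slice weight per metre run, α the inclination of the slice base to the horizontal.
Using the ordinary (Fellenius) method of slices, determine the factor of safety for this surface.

Ordinary method of slices: FS = Σ[c'·Δl_i + (W_i cosα_i)·tanφ'] / Σ W_i sinα_i, with Δl_i = b_i / cosα_i.
Slice 1: Δl = 1.7/cos(-14.6°) = 1.757 m; N'_1 = 45·cos(-14.6°) = 43.5; c'Δl = 24.07; W sinα = -11.3
Slice 2: Δl = 1.2/cos(-7.3°) = 1.210 m; N'_2 = 82·cos(-7.3°) = 81.3; c'Δl = 16.57; W sinα = -10.4
Slice 3: Δl = 3.0/cos3.2° = 3.005 m; N'_3 = 325·cos3.2° = 324.5; c'Δl = 41.16; W sinα = 18.1
Slice 4: Δl = 2.5/cos17.0° = 2.614 m; N'_4 = 248·cos17.0° = 237.2; c'Δl = 35.81; W sinα = 72.5
Slice 5: Δl = 2.3/cos30.0° = 2.656 m; N'_5 = 183·cos30.0° = 158.5; c'Δl = 36.38; W sinα = 91.5
Slice 6: Δl = 1.8/cos42.6° = 2.445 m; N'_6 = 92·cos42.6° = 67.7; c'Δl = 33.50; W sinα = 62.3
Slice 7: Δl = 1.3/cos54.1° = 2.217 m; N'_7 = 24·cos54.1° = 14.1; c'Δl = 30.37; W sinα = 19.4
Σc'Δl = 217.9 kN/m; ΣN' = 926.8 kN/m; ΣW sinα = 242.1 kN/m
Resisting = 217.9 + 926.8·tan32.3° = 217.9 + 585.9 = 803.8 kN/m
FS = 803.8 / 242.1 = 3.320

FS = 3.32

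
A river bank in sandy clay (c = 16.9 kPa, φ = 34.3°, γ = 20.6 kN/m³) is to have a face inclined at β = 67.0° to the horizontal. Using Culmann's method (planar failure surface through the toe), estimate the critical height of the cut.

Culmann's analysis gives the critical failure plane at α_cr = (β + φ)/2 = (67.0 + 34.3)/2 = 50.6°, and the critical height
H_c = (4c/γ) · sinβ cosφ / [1 − cos(β − φ)]
    = (4·16.9/20.6) · sin67.0°·cos34.3° / [1 − cos(32.7°)]
    = 3.282 · 0.9205·0.8261 / [1 − 0.8415]
    = 3.282 · 0.7604 / 0.1585
    = 15.74 m

H_c = 15.74 m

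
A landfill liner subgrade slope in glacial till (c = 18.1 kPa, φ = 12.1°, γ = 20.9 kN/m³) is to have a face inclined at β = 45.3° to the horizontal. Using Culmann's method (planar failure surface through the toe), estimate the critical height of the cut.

Culmann's analysis gives the critical failure plane at α_cr = (β + φ)/2 = (45.3 + 12.1)/2 = 28.7°, and the critical height
H_c = (4c/γ) · sinβ cosφ / [1 − cos(β − φ)]
    = (4·18.1/20.9) · sin45.3°·cos12.1° / [1 − cos(33.2°)]
    = 3.464 · 0.7108·0.9778 / [1 − 0.8368]
    = 3.464 · 0.6950 / 0.1632
    = 14.75 m

H_c = 14.75 m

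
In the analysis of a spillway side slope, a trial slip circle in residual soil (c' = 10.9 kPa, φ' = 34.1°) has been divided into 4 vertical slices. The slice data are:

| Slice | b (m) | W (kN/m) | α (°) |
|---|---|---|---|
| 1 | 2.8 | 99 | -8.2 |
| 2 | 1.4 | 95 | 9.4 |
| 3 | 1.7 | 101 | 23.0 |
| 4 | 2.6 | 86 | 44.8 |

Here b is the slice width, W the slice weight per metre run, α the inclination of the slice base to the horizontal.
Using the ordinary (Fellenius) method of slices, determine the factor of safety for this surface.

FS = 3.36

Ordinary method of slices: FS = Σ[c'·Δl_i + (W_i cosα_i)·tanφ'] / Σ W_i sinα_i, with Δl_i = b_i / cosα_i.
Slice 1: Δl = 2.8/cos(-8.2°) = 2.829 m; N'_1 = 99·cos(-8.2°) = 98.0; c'Δl = 30.84; W sinα = -14.1
Slice 2: Δl = 1.4/cos9.4° = 1.419 m; N'_2 = 95·cos9.4° = 93.7; c'Δl = 15.47; W sinα = 15.5
Slice 3: Δl = 1.7/cos23.0° = 1.847 m; N'_3 = 101·cos23.0° = 93.0; c'Δl = 20.13; W sinα = 39.5
Slice 4: Δl = 2.6/cos44.8° = 3.664 m; N'_4 = 86·cos44.8° = 61.0; c'Δl = 39.94; W sinα = 60.6
Σc'Δl = 106.4 kN/m; ΣN' = 345.7 kN/m; ΣW sinα = 101.5 kN/m
Resisting = 106.4 + 345.7·tan34.1° = 106.4 + 234.1 = 340.4 kN/m
FS = 340.4 / 101.5 = 3.355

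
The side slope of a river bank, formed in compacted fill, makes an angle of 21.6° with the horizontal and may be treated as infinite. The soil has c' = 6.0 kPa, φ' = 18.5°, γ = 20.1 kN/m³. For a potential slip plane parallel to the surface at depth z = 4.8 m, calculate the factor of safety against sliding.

For an infinite slope with a slip plane parallel to the surface (no pore pressure): FS = [c' + γz cos²β tanφ'] / [γz sinβ cosβ].
γz = 20.1·4.8 = 96.48 kN/m²
Numerator = 6.0 + 96.48·cos²21.6°·tan18.5° = 6.0 + 96.48·0.8645·0.3346 = 33.907 kPa
Denominator = 96.48·sin21.6°·cos21.6° = 96.48·0.3681·0.9298 = 33.023 kPa
FS = 33.907 / 33.023 = 1.027

FS = 1.03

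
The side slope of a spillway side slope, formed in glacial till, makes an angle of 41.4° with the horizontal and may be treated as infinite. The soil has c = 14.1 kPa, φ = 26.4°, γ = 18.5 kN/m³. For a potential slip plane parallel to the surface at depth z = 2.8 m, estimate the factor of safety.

FS = 1.11

For an infinite slope with a slip plane parallel to the surface (no pore pressure): FS = [c + γz cos²β tanφ] / [γz sinβ cosβ].
γz = 18.5·2.8 = 51.80 kN/m²
Numerator = 14.1 + 51.80·cos²41.4°·tan26.4° = 14.1 + 51.80·0.5627·0.4964 = 28.568 kPa
Denominator = 51.80·sin41.4°·cos41.4° = 51.80·0.6613·0.7501 = 25.696 kPa
FS = 28.568 / 25.696 = 1.112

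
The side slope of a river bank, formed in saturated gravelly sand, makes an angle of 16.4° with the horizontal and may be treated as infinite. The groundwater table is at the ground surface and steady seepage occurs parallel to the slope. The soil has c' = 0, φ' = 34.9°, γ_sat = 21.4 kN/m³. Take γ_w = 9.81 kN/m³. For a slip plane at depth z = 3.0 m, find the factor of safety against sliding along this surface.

FS = 1.28

With seepage parallel to the slope and the water table at the surface, the effective normal stress on the slip plane uses the buoyant unit weight γ' = γ_sat − γ_w while the driving shear stress uses γ_sat:
FS = [c' + γ' z cos²β tanφ'] / [γ_sat z sinβ cosβ]
(For c' = 0 this reduces to FS = (γ'/γ_sat)·tanφ'/tanβ.)
γ' = 21.4 − 9.81 = 11.59 kN/m³
Numerator = 0.0 + 11.59·3.0·cos²16.4°·tan34.9° = 0.0 + 11.59·3.0·0.9203·0.6976 = 22.322 kPa
Denominator = 21.4·3.0·sin16.4°·cos16.4° = 21.4·3.0·0.2823·0.9593 = 17.389 kPa
FS = 22.322 / 17.389 = 1.284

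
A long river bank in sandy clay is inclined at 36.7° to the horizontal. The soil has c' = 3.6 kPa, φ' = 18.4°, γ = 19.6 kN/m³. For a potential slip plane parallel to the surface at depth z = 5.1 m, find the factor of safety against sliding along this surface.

For an infinite slope with a slip plane parallel to the surface (no pore pressure): FS = [c' + γz cos²β tanφ'] / [γz sinβ cosβ].
γz = 19.6·5.1 = 99.96 kN/m²
Numerator = 3.6 + 99.96·cos²36.7°·tan18.4° = 3.6 + 99.96·0.6428·0.3327 = 24.976 kPa
Denominator = 99.96·sin36.7°·cos36.7° = 99.96·0.5976·0.8018 = 47.897 kPa
FS = 24.976 / 47.897 = 0.521

FS = 0.52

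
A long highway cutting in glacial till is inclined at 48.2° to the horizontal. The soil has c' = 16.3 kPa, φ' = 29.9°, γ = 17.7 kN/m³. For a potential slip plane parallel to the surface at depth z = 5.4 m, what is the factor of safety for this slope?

For an infinite slope with a slip plane parallel to the surface (no pore pressure): FS = [c' + γz cos²β tanφ'] / [γz sinβ cosβ].
γz = 17.7·5.4 = 95.58 kN/m²
Numerator = 16.3 + 95.58·cos²48.2°·tan29.9° = 16.3 + 95.58·0.4443·0.5750 = 40.717 kPa
Denominator = 95.58·sin48.2°·cos48.2° = 95.58·0.7455·0.6665 = 47.492 kPa
FS = 40.717 / 47.492 = 0.857

FS = 0.86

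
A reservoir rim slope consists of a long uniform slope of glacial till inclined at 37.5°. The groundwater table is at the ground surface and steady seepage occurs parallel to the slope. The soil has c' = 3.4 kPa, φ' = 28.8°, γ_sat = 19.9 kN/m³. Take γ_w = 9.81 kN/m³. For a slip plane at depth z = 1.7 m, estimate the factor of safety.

With seepage parallel to the slope and the water table at the surface, the effective normal stress on the slip plane uses the buoyant unit weight γ' = γ_sat − γ_w while the driving shear stress uses γ_sat:
FS = [c' + γ' z cos²β tanφ'] / [γ_sat z sinβ cosβ]
γ' = 19.9 − 9.81 = 10.09 kN/m³
Numerator = 3.4 + 10.09·1.7·cos²37.5°·tan28.8° = 3.4 + 10.09·1.7·0.6294·0.5498 = 9.335 kPa
Denominator = 19.9·1.7·sin37.5°·cos37.5° = 19.9·1.7·0.6088·0.7934 = 16.339 kPa
FS = 9.335 / 16.339 = 0.571

FS = 0.57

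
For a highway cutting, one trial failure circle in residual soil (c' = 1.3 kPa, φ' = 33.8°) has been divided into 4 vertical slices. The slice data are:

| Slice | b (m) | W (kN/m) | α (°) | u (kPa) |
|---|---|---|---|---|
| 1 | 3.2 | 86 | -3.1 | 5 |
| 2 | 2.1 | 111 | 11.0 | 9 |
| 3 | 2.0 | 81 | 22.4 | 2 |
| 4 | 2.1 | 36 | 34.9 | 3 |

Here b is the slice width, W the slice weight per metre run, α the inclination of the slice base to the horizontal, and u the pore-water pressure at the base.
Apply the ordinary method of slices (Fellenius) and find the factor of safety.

Ordinary method of slices: FS = Σ[c'·Δl_i + (W_i cosα_i − u_i·Δl_i)·tanφ'] / Σ W_i sinα_i, with Δl_i = b_i / cosα_i.
Slice 1: Δl = 3.2/cos(-3.1°) = 3.205 m; N'_1 = 86·cos(-3.1°) − 5·3.205 = 69.9; c'Δl = 4.17; W sinα = -4.7
Slice 2: Δl = 2.1/cos11.0° = 2.139 m; N'_2 = 111·cos11.0° − 9·2.139 = 89.7; c'Δl = 2.78; W sinα = 21.2
Slice 3: Δl = 2.0/cos22.4° = 2.163 m; N'_3 = 81·cos22.4° − 2·2.163 = 70.6; c'Δl = 2.81; W sinα = 30.9
Slice 4: Δl = 2.1/cos34.9° = 2.561 m; N'_4 = 36·cos34.9° − 3·2.561 = 21.8; c'Δl = 3.33; W sinα = 20.6
Σc'Δl = 13.1 kN/m; ΣN' = 252.0 kN/m; ΣW sinα = 68.0 kN/m
Resisting = 13.1 + 252.0·tan33.8° = 13.1 + 168.7 = 181.8 kN/m
FS = 181.8 / 68.0 = 2.673

FS = 2.67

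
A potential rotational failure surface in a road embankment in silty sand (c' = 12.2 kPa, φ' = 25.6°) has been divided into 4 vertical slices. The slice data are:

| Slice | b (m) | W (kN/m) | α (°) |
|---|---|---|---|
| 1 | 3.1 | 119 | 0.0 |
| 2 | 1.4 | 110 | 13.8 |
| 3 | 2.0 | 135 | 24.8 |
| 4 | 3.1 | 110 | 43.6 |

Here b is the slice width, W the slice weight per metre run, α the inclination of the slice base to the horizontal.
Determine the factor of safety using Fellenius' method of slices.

FS = 2.14

Ordinary method of slices: FS = Σ[c'·Δl_i + (W_i cosα_i)·tanφ'] / Σ W_i sinα_i, with Δl_i = b_i / cosα_i.
Slice 1: Δl = 3.1/cos0.0° = 3.100 m; N'_1 = 119·cos0.0° = 119.0; c'Δl = 37.82; W sinα = 0.0
Slice 2: Δl = 1.4/cos13.8° = 1.442 m; N'_2 = 110·cos13.8° = 106.8; c'Δl = 17.59; W sinα = 26.2
Slice 3: Δl = 2.0/cos24.8° = 2.203 m; N'_3 = 135·cos24.8° = 122.5; c'Δl = 26.88; W sinα = 56.6
Slice 4: Δl = 3.1/cos43.6° = 4.281 m; N'_4 = 110·cos43.6° = 79.7; c'Δl = 52.23; W sinα = 75.9
Σc'Δl = 134.5 kN/m; ΣN' = 428.0 kN/m; ΣW sinα = 158.7 kN/m
Resisting = 134.5 + 428.0·tan25.6° = 134.5 + 205.1 = 339.6 kN/m
FS = 339.6 / 158.7 = 2.140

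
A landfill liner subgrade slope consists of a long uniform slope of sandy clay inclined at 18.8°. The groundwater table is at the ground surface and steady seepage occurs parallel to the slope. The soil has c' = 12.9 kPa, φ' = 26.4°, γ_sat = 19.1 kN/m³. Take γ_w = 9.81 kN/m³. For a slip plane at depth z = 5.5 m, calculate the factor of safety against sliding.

FS = 1.11

With seepage parallel to the slope and the water table at the surface, the effective normal stress on the slip plane uses the buoyant unit weight γ' = γ_sat − γ_w while the driving shear stress uses γ_sat:
FS = [c' + γ' z cos²β tanφ'] / [γ_sat z sinβ cosβ]
γ' = 19.1 − 9.81 = 9.29 kN/m³
Numerator = 12.9 + 9.29·5.5·cos²18.8°·tan26.4° = 12.9 + 9.29·5.5·0.8961·0.4964 = 35.630 kPa
Denominator = 19.1·5.5·sin18.8°·cos18.8° = 19.1·5.5·0.3223·0.9466 = 32.048 kPa
FS = 35.630 / 32.048 = 1.112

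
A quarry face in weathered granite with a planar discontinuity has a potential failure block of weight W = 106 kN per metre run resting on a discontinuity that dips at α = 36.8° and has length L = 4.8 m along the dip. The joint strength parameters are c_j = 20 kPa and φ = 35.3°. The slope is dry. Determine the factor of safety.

Resolving the block weight along and normal to the plane and applying the Mohr–Coulomb strength on the joint:
N' = W cosα = 106·cos36.8° = 84.9 kN/m
Driving force T = W sinα = 106·sin36.8° = 63.5 kN/m
Resisting force R = c_j·L + N'·tanφ = 20·4.8 + 84.9·tan35.3° = 96.0 + 60.1 = 156.1 kN/m
FS = R / T = 156.1 / 63.5 = 2.458

FS = 2.46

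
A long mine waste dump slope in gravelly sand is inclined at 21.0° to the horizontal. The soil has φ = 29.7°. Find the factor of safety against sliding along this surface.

For a dry cohesionless infinite slope the factor of safety is FS = tanφ / tanβ.
FS = tan29.7° / tan21.0° = 0.5704 / 0.3839 = 1.486

FS = 1.49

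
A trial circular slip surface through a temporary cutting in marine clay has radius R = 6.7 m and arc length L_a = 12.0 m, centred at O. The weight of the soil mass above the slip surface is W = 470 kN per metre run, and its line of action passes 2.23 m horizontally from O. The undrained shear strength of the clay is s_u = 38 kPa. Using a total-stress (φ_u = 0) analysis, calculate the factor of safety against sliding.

FS = 2.91

Taking moments about the centre O, the resisting moment is provided by the undrained shear strength acting along the arc:
M_R = s_u·L_a·R = 38·12.00·6.7 = 3055.2 kN·m/m
M_D = W·d = 470·2.23 = 1048.1 kN·m/m
FS = M_R / M_D = 3055.2 / 1048.1 = 2.915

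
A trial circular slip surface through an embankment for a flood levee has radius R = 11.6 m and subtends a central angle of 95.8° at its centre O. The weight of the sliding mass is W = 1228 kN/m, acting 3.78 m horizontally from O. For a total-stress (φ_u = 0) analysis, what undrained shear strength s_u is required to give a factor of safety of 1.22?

s_u = 25.2 kPa

FS = s_u·L_a·R / (W·d), so s_u = FS·W·d / (L_a·R).
Arc length L_a = R·θ = 11.6·(95.8°·π/180) = 11.6·1.6720 = 19.40 m
s_u = 1.22·1228·3.78 / (19.40·11.6) = 5663.0 / 224.99 = 25.17 kPa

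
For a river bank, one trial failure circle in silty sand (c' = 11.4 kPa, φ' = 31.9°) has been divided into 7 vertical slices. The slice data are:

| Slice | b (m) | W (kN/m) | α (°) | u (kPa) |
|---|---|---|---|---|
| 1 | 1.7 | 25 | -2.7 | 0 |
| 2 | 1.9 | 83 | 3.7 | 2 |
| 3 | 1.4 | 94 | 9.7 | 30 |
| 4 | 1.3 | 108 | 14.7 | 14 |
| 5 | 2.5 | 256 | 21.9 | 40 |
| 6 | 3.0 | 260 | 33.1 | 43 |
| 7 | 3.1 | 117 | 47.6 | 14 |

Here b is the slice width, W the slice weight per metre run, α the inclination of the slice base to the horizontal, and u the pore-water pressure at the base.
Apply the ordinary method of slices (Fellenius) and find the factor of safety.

FS = 1.28

Ordinary method of slices: FS = Σ[c'·Δl_i + (W_i cosα_i − u_i·Δl_i)·tanφ'] / Σ W_i sinα_i, with Δl_i = b_i / cosα_i.
Slice 1: Δl = 1.7/cos(-2.7°) = 1.702 m; N'_1 = 25·cos(-2.7°) − 0·1.702 = 25.0; c'Δl = 19.40; W sinα = -1.2
Slice 2: Δl = 1.9/cos3.7° = 1.904 m; N'_2 = 83·cos3.7° − 2·1.904 = 79.0; c'Δl = 21.71; W sinα = 5.4
Slice 3: Δl = 1.4/cos9.7° = 1.420 m; N'_3 = 94·cos9.7° − 30·1.420 = 50.0; c'Δl = 16.19; W sinα = 15.8
Slice 4: Δl = 1.3/cos14.7° = 1.344 m; N'_4 = 108·cos14.7° − 14·1.344 = 85.6; c'Δl = 15.32; W sinα = 27.4
Slice 5: Δl = 2.5/cos21.9° = 2.694 m; N'_5 = 256·cos21.9° − 40·2.694 = 129.7; c'Δl = 30.72; W sinα = 95.5
Slice 6: Δl = 3.0/cos33.1° = 3.581 m; N'_6 = 260·cos33.1° − 43·3.581 = 63.8; c'Δl = 40.83; W sinα = 142.0
Slice 7: Δl = 3.1/cos47.6° = 4.597 m; N'_7 = 117·cos47.6° − 14·4.597 = 14.5; c'Δl = 52.41; W sinα = 86.4
Σc'Δl = 196.6 kN/m; ΣN' = 447.8 kN/m; ΣW sinα = 371.3 kN/m
Resisting = 196.6 + 447.8·tan31.9° = 196.6 + 278.7 = 475.3 kN/m
FS = 475.3 / 371.3 = 1.280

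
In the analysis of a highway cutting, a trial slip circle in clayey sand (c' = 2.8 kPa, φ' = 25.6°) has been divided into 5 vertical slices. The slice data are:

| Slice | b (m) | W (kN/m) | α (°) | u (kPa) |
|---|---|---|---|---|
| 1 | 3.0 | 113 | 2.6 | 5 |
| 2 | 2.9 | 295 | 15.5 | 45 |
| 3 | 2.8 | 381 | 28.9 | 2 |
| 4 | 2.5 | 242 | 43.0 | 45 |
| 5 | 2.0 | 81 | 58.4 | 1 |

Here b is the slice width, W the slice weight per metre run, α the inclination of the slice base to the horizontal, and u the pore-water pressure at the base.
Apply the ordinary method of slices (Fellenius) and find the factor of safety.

Ordinary method of slices: FS = Σ[c'·Δl_i + (W_i cosα_i − u_i·Δl_i)·tanφ'] / Σ W_i sinα_i, with Δl_i = b_i / cosα_i.
Slice 1: Δl = 3.0/cos2.6° = 3.003 m; N'_1 = 113·cos2.6° − 5·3.003 = 97.9; c'Δl = 8.41; W sinα = 5.1
Slice 2: Δl = 2.9/cos15.5° = 3.009 m; N'_2 = 295·cos15.5° − 45·3.009 = 148.8; c'Δl = 8.43; W sinα = 78.8
Slice 3: Δl = 2.8/cos28.9° = 3.198 m; N'_3 = 381·cos28.9° − 2·3.198 = 327.2; c'Δl = 8.96; W sinα = 184.1
Slice 4: Δl = 2.5/cos43.0° = 3.418 m; N'_4 = 242·cos43.0° − 45·3.418 = 23.2; c'Δl = 9.57; W sinα = 165.0
Slice 5: Δl = 2.0/cos58.4° = 3.817 m; N'_5 = 81·cos58.4° − 1·3.817 = 38.6; c'Δl = 10.69; W sinα = 69.0
Σc'Δl = 46.0 kN/m; ΣN' = 635.7 kN/m; ΣW sinα = 502.1 kN/m
Resisting = 46.0 + 635.7·tan25.6° = 46.0 + 304.6 = 350.6 kN/m
FS = 350.6 / 502.1 = 0.698

FS = 0.70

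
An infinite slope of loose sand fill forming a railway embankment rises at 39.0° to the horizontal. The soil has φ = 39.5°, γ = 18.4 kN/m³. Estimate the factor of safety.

FS = 1.02

For a dry cohesionless infinite slope the factor of safety is FS = tanφ / tanβ.
FS = tan39.5° / tan39.0° = 0.8243 / 0.8098 = 1.018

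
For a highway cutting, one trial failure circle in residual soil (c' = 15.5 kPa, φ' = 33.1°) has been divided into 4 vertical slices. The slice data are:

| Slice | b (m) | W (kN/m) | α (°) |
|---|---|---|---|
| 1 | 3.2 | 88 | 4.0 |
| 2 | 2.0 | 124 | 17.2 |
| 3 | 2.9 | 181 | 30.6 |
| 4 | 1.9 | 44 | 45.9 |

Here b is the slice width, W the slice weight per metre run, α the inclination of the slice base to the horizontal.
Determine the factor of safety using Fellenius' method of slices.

FS = 2.60

Ordinary method of slices: FS = Σ[c'·Δl_i + (W_i cosα_i)·tanφ'] / Σ W_i sinα_i, with Δl_i = b_i / cosα_i.
Slice 1: Δl = 3.2/cos4.0° = 3.208 m; N'_1 = 88·cos4.0° = 87.8; c'Δl = 49.72; W sinα = 6.1
Slice 2: Δl = 2.0/cos17.2° = 2.094 m; N'_2 = 124·cos17.2° = 118.5; c'Δl = 32.45; W sinα = 36.7
Slice 3: Δl = 2.9/cos30.6° = 3.369 m; N'_3 = 181·cos30.6° = 155.8; c'Δl = 52.22; W sinα = 92.1
Slice 4: Δl = 1.9/cos45.9° = 2.730 m; N'_4 = 44·cos45.9° = 30.6; c'Δl = 42.32; W sinα = 31.6
Σc'Δl = 176.7 kN/m; ΣN' = 392.7 kN/m; ΣW sinα = 166.5 kN/m
Resisting = 176.7 + 392.7·tan33.1° = 176.7 + 256.0 = 432.7 kN/m
FS = 432.7 / 166.5 = 2.598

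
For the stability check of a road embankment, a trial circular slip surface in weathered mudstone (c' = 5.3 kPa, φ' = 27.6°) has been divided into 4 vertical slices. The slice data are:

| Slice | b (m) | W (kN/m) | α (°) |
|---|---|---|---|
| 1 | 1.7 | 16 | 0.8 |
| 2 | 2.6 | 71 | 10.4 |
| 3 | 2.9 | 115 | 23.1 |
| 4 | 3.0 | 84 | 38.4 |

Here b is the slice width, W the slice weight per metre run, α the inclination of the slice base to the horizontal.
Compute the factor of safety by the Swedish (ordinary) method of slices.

FS = 1.76

Ordinary method of slices: FS = Σ[c'·Δl_i + (W_i cosα_i)·tanφ'] / Σ W_i sinα_i, with Δl_i = b_i / cosα_i.
Slice 1: Δl = 1.7/cos0.8° = 1.700 m; N'_1 = 16·cos0.8° = 16.0; c'Δl = 9.01; W sinα = 0.2
Slice 2: Δl = 2.6/cos10.4° = 2.643 m; N'_2 = 71·cos10.4° = 69.8; c'Δl = 14.01; W sinα = 12.8
Slice 3: Δl = 2.9/cos23.1° = 3.153 m; N'_3 = 115·cos23.1° = 105.8; c'Δl = 16.71; W sinα = 45.1
Slice 4: Δl = 3.0/cos38.4° = 3.828 m; N'_4 = 84·cos38.4° = 65.8; c'Δl = 20.29; W sinα = 52.2
Σc'Δl = 60.0 kN/m; ΣN' = 257.4 kN/m; ΣW sinα = 110.3 kN/m
Resisting = 60.0 + 257.4·tan27.6° = 60.0 + 134.6 = 194.6 kN/m
FS = 194.6 / 110.3 = 1.764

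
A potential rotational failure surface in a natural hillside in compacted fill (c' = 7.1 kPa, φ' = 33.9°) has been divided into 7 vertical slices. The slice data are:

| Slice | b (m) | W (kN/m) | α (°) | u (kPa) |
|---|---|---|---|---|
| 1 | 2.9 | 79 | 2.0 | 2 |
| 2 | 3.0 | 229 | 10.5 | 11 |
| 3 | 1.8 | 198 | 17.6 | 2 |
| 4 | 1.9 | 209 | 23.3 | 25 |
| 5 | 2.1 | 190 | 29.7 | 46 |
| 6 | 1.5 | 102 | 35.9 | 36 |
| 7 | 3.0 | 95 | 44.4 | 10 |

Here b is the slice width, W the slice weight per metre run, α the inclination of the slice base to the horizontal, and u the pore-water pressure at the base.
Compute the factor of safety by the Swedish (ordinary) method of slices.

FS = 1.45

Ordinary method of slices: FS = Σ[c'·Δl_i + (W_i cosα_i − u_i·Δl_i)·tanφ'] / Σ W_i sinα_i, with Δl_i = b_i / cosα_i.
Slice 1: Δl = 2.9/cos2.0° = 2.902 m; N'_1 = 79·cos2.0° − 2·2.902 = 73.1; c'Δl = 20.60; W sinα = 2.8
Slice 2: Δl = 3.0/cos10.5° = 3.051 m; N'_2 = 229·cos10.5° − 11·3.051 = 191.6; c'Δl = 21.66; W sinα = 41.7
Slice 3: Δl = 1.8/cos17.6° = 1.888 m; N'_3 = 198·cos17.6° − 2·1.888 = 185.0; c'Δl = 13.41; W sinα = 59.9
Slice 4: Δl = 1.9/cos23.3° = 2.069 m; N'_4 = 209·cos23.3° − 25·2.069 = 140.2; c'Δl = 14.69; W sinα = 82.7
Slice 5: Δl = 2.1/cos29.7° = 2.418 m; N'_5 = 190·cos29.7° − 46·2.418 = 53.8; c'Δl = 17.16; W sinα = 94.1
Slice 6: Δl = 1.5/cos35.9° = 1.852 m; N'_6 = 102·cos35.9° − 36·1.852 = 16.0; c'Δl = 13.15; W sinα = 59.8
Slice 7: Δl = 3.0/cos44.4° = 4.199 m; N'_7 = 95·cos44.4° − 10·4.199 = 25.9; c'Δl = 29.81; W sinα = 66.5
Σc'Δl = 130.5 kN/m; ΣN' = 685.6 kN/m; ΣW sinα = 407.4 kN/m
Resisting = 130.5 + 685.6·tan33.9° = 130.5 + 460.7 = 591.2 kN/m
FS = 591.2 / 407.4 = 1.451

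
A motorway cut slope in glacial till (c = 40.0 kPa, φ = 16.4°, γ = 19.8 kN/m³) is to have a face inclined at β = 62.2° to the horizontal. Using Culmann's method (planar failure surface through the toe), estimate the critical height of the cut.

H_c = 22.64 m

Culmann's analysis gives the critical failure plane at α_cr = (β + φ)/2 = (62.2 + 16.4)/2 = 39.3°, and the critical height
H_c = (4c/γ) · sinβ cosφ / [1 − cos(β − φ)]
    = (4·40.0/19.8) · sin62.2°·cos16.4° / [1 − cos(45.8°)]
    = 8.081 · 0.8846·0.9593 / [1 − 0.6972]
    = 8.081 · 0.8486 / 0.3028
    = 22.64 m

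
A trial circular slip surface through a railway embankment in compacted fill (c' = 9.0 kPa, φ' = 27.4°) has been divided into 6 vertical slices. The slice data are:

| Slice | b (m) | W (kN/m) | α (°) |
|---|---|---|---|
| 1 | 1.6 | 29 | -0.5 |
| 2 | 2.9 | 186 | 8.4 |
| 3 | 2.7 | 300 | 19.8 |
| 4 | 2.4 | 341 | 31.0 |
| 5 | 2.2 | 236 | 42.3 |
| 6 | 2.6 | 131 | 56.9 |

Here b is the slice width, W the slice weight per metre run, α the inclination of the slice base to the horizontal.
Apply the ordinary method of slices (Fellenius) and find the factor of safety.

Ordinary method of slices: FS = Σ[c'·Δl_i + (W_i cosα_i)·tanφ'] / Σ W_i sinα_i, with Δl_i = b_i / cosα_i.
Slice 1: Δl = 1.6/cos(-0.5°) = 1.600 m; N'_1 = 29·cos(-0.5°) = 29.0; c'Δl = 14.40; W sinα = -0.3
Slice 2: Δl = 2.9/cos8.4° = 2.931 m; N'_2 = 186·cos8.4° = 184.0; c'Δl = 26.38; W sinα = 27.2
Slice 3: Δl = 2.7/cos19.8° = 2.870 m; N'_3 = 300·cos19.8° = 282.3; c'Δl = 25.83; W sinα = 101.6
Slice 4: Δl = 2.4/cos31.0° = 2.800 m; N'_4 = 341·cos31.0° = 292.3; c'Δl = 25.20; W sinα = 175.6
Slice 5: Δl = 2.2/cos42.3° = 2.974 m; N'_5 = 236·cos42.3° = 174.6; c'Δl = 26.77; W sinα = 158.8
Slice 6: Δl = 2.6/cos56.9° = 4.761 m; N'_6 = 131·cos56.9° = 71.5; c'Δl = 42.85; W sinα = 109.7
Σc'Δl = 161.4 kN/m; ΣN' = 1033.7 kN/m; ΣW sinα = 572.7 kN/m
Resisting = 161.4 + 1033.7·tan27.4° = 161.4 + 535.8 = 697.2 kN/m
FS = 697.2 / 572.7 = 1.217

FS = 1.22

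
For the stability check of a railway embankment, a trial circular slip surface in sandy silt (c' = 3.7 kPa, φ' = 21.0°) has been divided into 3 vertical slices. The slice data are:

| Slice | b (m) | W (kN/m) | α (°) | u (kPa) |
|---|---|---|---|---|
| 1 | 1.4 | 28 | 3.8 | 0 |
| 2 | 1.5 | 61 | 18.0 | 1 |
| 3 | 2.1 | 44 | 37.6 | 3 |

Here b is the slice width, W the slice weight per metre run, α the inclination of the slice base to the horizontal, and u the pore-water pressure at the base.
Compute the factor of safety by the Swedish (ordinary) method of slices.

FS = 1.34

Ordinary method of slices: FS = Σ[c'·Δl_i + (W_i cosα_i − u_i·Δl_i)·tanφ'] / Σ W_i sinα_i, with Δl_i = b_i / cosα_i.
Slice 1: Δl = 1.4/cos3.8° = 1.403 m; N'_1 = 28·cos3.8° − 0·1.403 = 27.9; c'Δl = 5.19; W sinα = 1.9
Slice 2: Δl = 1.5/cos18.0° = 1.577 m; N'_2 = 61·cos18.0° − 1·1.577 = 56.4; c'Δl = 5.84; W sinα = 18.9
Slice 3: Δl = 2.1/cos37.6° = 2.651 m; N'_3 = 44·cos37.6° − 3·2.651 = 26.9; c'Δl = 9.81; W sinα = 26.8
Σc'Δl = 20.8 kN/m; ΣN' = 111.3 kN/m; ΣW sinα = 47.6 kN/m
Resisting = 20.8 + 111.3·tan21.0° = 20.8 + 42.7 = 63.6 kN/m
FS = 63.6 / 47.6 = 1.336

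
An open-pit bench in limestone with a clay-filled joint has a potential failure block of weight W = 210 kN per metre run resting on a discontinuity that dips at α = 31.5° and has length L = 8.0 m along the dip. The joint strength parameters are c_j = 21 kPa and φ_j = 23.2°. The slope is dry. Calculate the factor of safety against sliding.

Resolving the block weight along and normal to the plane and applying the Mohr–Coulomb strength on the joint:
N' = W cosα = 210·cos31.5° = 179.1 kN/m
Driving force T = W sinα = 210·sin31.5° = 109.7 kN/m
Resisting force R = c_j·L + N'·tanφ_j = 21·8.0 + 179.1·tan23.2° = 168.0 + 76.7 = 244.7 kN/m
FS = R / T = 244.7 / 109.7 = 2.231

FS = 2.23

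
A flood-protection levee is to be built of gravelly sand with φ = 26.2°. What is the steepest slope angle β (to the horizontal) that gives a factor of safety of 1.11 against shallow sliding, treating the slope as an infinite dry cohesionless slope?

β = 23.9°

For an infinite dry cohesionless slope FS = tanφ/tanβ, so tanβ = tanφ / FS.
tanβ = tan26.2° / 1.11 = 0.4921 / 1.11 = 0.4433
β = arctan(0.4433) = 23.91°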